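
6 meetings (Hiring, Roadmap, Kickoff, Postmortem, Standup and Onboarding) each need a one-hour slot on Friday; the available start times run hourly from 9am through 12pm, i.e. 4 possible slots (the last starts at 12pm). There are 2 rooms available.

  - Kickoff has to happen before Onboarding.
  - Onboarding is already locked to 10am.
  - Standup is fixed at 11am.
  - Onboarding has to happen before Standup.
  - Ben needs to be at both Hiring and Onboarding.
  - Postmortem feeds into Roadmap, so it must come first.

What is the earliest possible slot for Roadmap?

10am

Precedence pushes Roadmap to at least 10am.
Roadmap at 10am is achievable: Postmortem in 9am, Hiring in 11am, Roadmap in 10am, Standup in 11am, Kickoff in 9am, Onboarding in 10am.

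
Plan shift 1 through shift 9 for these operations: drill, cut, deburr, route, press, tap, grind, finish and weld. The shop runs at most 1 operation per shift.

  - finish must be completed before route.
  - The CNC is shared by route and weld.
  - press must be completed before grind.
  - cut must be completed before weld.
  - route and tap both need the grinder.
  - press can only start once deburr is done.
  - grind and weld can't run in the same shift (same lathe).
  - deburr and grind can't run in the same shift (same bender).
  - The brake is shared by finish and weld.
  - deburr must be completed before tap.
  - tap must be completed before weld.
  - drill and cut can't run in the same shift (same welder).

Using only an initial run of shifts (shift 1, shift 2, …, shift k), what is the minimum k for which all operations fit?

The precedence chain requires at least 3 distinct shifts.
With at most 1 per shift and 9 operations, at least 9 shifts are needed.
9 works (last occupied shift: shift 9): for example drill -> shift 9; weld -> shift 5; press -> shift 2; deburr -> shift 1; cut -> shift 4; grind -> shift 8; route -> shift 7; finish -> shift 6; tap -> shift 3.

9 shifts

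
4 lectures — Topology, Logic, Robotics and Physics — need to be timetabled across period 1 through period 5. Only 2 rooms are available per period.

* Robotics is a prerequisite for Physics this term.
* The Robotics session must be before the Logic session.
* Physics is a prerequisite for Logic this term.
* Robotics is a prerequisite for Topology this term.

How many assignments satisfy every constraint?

Splitting on Topology: it can be period 2 (6), period 3 (9), period 4 (10), period 5 (10). Listing each branch's schedules as (Logic, Robotics, Physics) by period number:
Topology=period 2: (3,1,2) (4,1,2) (4,1,3) (5,1,2) (5,1,3) (5,1,4) — 6.
Topology=period 3: (3,1,2) (4,1,2) (4,1,3) (4,2,3) (5,1,2) (5,1,3) (5,1,4) (5,2,3) (5,2,4) — 9.
Topology=period 4: (3,1,2) (4,1,2) (4,1,3) (4,2,3) (5,1,2) (5,1,3) (5,1,4) (5,2,3) (5,2,4) (5,3,4) — 10.
Topology=period 5: (3,1,2) (4,1,2) (4,1,3) (4,2,3) (5,1,2) (5,1,3) (5,1,4) (5,2,3) (5,2,4) (5,3,4) — 10.
Summing: 6 + 9 + 10 + 10 = 35.

35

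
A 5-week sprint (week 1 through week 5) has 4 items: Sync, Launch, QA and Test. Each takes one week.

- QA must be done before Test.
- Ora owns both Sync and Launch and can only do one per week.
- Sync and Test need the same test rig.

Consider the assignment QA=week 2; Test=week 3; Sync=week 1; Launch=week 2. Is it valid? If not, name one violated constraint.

Ora owns both Sync and Launch and can only do one per week — holds.
QA must be done before Test — holds.
Sync and Test need the same test rig — holds.

Yes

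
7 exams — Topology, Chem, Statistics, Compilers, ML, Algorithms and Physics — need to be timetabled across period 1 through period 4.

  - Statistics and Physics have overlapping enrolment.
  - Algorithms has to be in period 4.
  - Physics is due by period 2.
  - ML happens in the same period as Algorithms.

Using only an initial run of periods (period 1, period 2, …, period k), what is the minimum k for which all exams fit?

Algorithms can't be placed before period 4, so the schedule must run through at least period 4.
4 works (last occupied period: period 4): for example Topology -> period 1; Compilers -> period 1; Chem -> period 1; Physics -> period 1; Statistics -> period 2; Algorithms -> period 4; ML -> period 4.

4 periods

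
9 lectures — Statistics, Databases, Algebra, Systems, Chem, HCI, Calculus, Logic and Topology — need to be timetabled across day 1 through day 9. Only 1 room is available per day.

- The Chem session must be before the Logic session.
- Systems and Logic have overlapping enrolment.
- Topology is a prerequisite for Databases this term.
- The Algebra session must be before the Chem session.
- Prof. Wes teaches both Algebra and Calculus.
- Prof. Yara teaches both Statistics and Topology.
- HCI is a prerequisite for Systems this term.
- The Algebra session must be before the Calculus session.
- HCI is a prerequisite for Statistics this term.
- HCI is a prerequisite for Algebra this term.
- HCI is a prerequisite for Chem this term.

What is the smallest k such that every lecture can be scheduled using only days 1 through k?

The precedence chain requires at least 4 distinct days.
With at most 1 per day and 9 lectures, at least 9 days are needed.
9 works (last occupied day: day 9): for example Chem -> day 3, Systems -> day 7, Databases -> day 6, Algebra -> day 2, Topology -> day 5, Statistics -> day 4, HCI -> day 1, Logic -> day 9, Calculus -> day 8.

9 days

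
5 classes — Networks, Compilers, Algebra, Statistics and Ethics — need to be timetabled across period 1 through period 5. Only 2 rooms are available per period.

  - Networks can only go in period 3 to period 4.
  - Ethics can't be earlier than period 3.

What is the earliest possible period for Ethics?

Ethics is available from period 3.
Ethics at period 3 is achievable: Compilers in period 1; Networks in period 3; Statistics in period 2; Ethics in period 3; Algebra in period 1.

period 3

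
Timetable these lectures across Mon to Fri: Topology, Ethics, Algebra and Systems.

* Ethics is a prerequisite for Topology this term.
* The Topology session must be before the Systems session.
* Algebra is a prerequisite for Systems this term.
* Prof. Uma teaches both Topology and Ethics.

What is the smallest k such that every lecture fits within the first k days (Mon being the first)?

3 days

The precedence chain requires at least 3 distinct days.
3 works (last occupied day: Wed): for example Ethics -> Mon, Topology -> Tue, Systems -> Wed, Algebra -> Mon.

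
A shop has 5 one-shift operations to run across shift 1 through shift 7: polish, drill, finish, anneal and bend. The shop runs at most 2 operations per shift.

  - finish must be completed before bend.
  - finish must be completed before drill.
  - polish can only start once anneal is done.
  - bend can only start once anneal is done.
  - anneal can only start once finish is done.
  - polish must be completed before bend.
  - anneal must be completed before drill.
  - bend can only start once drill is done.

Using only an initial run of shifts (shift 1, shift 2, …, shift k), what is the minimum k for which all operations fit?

4

The precedence chain requires at least 4 distinct shifts.
With at most 2 per shift and 5 operations, at least 3 shifts are needed.
4 works (last occupied shift: shift 4): for example drill in shift 3; finish in shift 1; polish in shift 3; bend in shift 4; anneal in shift 2.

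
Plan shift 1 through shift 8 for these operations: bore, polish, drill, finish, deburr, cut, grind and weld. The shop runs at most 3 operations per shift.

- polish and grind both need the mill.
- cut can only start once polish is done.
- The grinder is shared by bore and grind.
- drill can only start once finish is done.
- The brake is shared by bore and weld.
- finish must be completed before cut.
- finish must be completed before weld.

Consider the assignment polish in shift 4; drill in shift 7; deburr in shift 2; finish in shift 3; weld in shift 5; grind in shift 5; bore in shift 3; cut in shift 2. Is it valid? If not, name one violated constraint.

drill can only start once finish is done — holds.
cut can only start once polish is done — violated.
The grinder is shared by bore and grind — holds.
The shop runs at most 3 operations per shift — holds.
polish and grind both need the mill — holds.
finish must be completed before cut — violated.
finish must be completed before weld — holds.
The brake is shared by bore and weld — holds.

Invalid. cut can only start once polish is done.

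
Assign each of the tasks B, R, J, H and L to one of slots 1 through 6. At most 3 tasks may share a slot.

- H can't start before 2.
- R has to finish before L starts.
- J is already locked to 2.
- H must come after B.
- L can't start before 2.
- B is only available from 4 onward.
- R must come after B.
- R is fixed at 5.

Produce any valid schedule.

B=4; H=5; L=6; R=5; J=2

Checking: B(4) before H(5); R(5) before L(6); B(4) before R(5); B=4 in [4,6]; H=5 in [2,6]; L=6 in [2,6]; J=2 in [2,2]; R=5 in [5,5]; max 2 per slot (cap 3).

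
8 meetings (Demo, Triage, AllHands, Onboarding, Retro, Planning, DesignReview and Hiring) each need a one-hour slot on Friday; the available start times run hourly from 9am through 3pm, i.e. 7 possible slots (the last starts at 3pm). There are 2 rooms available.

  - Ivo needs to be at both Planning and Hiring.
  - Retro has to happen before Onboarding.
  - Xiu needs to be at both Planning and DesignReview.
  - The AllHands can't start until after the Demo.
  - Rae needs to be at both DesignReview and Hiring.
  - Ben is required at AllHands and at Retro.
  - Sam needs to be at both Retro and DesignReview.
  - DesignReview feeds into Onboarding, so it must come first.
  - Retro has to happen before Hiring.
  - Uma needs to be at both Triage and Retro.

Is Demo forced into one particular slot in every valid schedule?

Demo can be 9am (e.g. Planning -> 12pm, Hiring -> 11am, DesignReview -> 10am, Retro -> 9am, Demo -> 9am, AllHands -> 10am, Onboarding -> 11am, Triage -> 12pm) or 10am (e.g. AllHands in 11am, DesignReview in 10am, Onboarding in 11am, Planning in 9am, Demo in 10am, Retro in 9am, Triage in 12pm, Hiring in 12pm).

No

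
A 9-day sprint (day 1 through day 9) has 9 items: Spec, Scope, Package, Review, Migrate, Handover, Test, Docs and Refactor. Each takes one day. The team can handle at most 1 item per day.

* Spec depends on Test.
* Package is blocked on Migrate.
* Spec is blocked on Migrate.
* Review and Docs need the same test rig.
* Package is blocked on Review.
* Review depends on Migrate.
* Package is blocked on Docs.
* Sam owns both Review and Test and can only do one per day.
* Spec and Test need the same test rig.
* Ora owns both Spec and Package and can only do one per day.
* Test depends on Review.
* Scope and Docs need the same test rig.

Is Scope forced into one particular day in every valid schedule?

No

Scope can be day 1 (e.g. Refactor=day 9; Scope=day 1; Package=day 5; Docs=day 4; Spec=day 7; Test=day 6; Handover=day 8; Review=day 3; Migrate=day 2) or day 2 (e.g. Docs in day 4, Review in day 3, Package in day 5, Scope in day 2, Test in day 6, Refactor in day 9, Handover in day 8, Spec in day 7, Migrate in day 1).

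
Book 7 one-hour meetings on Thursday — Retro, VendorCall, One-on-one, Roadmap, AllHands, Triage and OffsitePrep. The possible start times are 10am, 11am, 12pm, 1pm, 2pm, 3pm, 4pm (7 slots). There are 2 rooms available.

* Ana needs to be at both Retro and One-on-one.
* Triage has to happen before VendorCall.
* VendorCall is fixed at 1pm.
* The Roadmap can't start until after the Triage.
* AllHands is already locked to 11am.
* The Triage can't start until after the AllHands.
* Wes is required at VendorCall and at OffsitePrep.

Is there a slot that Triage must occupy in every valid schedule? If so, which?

AllHands is fixed at 11am and must come before Triage, so Triage is at least 12pm.
VendorCall is fixed at 1pm and must come after Triage, so Triage is at most 12pm.
So Triage must be 12pm.

12pm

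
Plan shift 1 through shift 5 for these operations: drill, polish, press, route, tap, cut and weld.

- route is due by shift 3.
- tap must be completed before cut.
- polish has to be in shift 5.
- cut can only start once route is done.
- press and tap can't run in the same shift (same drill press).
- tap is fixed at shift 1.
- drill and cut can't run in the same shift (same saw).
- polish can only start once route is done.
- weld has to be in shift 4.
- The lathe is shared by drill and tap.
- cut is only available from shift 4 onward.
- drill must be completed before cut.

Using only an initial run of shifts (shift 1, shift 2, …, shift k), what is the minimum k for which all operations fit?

5

The precedence chain requires at least 2 distinct shifts.
polish can't be placed before shift 5, so the schedule must run through at least shift 5.
5 works (last occupied shift: shift 5): for example route in shift 1; cut in shift 4; weld in shift 4; drill in shift 2; polish in shift 5; tap in shift 1; press in shift 2.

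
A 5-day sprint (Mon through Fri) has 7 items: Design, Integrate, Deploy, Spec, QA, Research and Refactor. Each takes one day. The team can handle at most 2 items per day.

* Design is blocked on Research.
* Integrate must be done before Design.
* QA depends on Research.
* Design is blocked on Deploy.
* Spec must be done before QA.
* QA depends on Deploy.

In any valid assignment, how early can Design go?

Precedence pushes Design to at least Tue.
Design at Wed is achievable: Spec in Tue, Refactor in Thu, QA in Wed, Integrate in Tue, Research in Mon, Design in Wed, Deploy in Mon.
Nothing earlier works — the capacity limit rule out every day before Wed.

Wed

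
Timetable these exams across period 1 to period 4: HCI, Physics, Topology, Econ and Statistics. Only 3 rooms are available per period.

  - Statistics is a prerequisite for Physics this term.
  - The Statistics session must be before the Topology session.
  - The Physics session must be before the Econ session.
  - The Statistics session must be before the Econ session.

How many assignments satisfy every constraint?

44

Splitting on HCI: it can be period 1 (11), period 2 (11), period 3 (11), period 4 (11). Listing each branch's schedules as (Physics, Topology, Econ, Statistics) by period number:
HCI=period 1: (2,2,3,1) (2,2,4,1) (2,3,3,1) (2,3,4,1) (2,4,3,1) (2,4,4,1) (3,2,4,1) (3,3,4,1) (3,3,4,2) (3,4,4,1) (3,4,4,2) — 11.
HCI=period 2: (2,2,3,1) (2,2,4,1) (2,3,3,1) (2,3,4,1) (2,4,3,1) (2,4,4,1) (3,2,4,1) (3,3,4,1) (3,3,4,2) (3,4,4,1) (3,4,4,2) — 11.
HCI=period 3: (2,2,3,1) (2,2,4,1) (2,3,3,1) (2,3,4,1) (2,4,3,1) (2,4,4,1) (3,2,4,1) (3,3,4,1) (3,3,4,2) (3,4,4,1) (3,4,4,2) — 11.
HCI=period 4: (2,2,3,1) (2,2,4,1) (2,3,3,1) (2,3,4,1) (2,4,3,1) (2,4,4,1) (3,2,4,1) (3,3,4,1) (3,3,4,2) (3,4,4,1) (3,4,4,2) — 11.
Summing: 11 + 11 + 11 + 11 = 44.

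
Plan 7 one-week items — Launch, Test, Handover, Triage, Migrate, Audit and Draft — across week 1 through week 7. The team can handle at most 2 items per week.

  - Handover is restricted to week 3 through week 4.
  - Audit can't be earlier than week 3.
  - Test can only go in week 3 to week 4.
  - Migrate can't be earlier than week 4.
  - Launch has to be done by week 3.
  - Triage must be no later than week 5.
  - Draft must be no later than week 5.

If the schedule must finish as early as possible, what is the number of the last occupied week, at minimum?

week 4

With at most 2 per week and 7 work items, at least 4 weeks are needed.
Migrate can't be placed before week 4, so the schedule must run through at least week 4.
4 works (last occupied week: week 4): for example Handover in week 3, Triage in week 1, Launch in week 1, Draft in week 2, Migrate in week 4, Audit in week 4, Test in week 3.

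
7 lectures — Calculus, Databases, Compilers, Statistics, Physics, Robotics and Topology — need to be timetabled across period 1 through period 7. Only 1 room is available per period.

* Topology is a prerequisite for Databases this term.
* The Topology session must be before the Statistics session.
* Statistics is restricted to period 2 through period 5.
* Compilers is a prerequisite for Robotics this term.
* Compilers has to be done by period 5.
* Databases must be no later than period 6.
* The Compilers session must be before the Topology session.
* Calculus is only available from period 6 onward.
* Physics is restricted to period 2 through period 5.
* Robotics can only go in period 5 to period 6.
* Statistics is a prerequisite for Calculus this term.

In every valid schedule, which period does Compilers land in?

period 1

Compilers's own window allows nothing later than period 5; downstream work caps Compilers at period 3.
So Compilers is pinned to period 1.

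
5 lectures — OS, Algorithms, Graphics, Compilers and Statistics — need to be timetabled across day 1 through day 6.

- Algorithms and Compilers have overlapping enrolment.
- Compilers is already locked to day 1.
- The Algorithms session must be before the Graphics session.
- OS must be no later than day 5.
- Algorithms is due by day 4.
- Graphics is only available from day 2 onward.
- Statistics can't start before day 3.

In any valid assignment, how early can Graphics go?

day 3

Graphics is available from day 2.
Graphics at day 3 is achievable: Statistics -> day 3; Algorithms -> day 2; Compilers -> day 1; OS -> day 1; Graphics -> day 3.
Nothing earlier works — the conflict constraints rule out every day before day 3.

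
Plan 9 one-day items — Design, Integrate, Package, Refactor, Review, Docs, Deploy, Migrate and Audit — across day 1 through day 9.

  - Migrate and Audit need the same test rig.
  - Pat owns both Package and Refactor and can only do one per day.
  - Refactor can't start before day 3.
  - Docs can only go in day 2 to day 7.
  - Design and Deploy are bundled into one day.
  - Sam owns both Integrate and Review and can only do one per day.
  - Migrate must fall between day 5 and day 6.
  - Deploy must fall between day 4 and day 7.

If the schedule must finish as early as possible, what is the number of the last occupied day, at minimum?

Migrate can't be placed before day 5, so the schedule must run through at least day 5.
5 works (last occupied day: day 5): for example Review -> day 2, Audit -> day 1, Refactor -> day 3, Design -> day 4, Docs -> day 2, Migrate -> day 5, Package -> day 1, Integrate -> day 1, Deploy -> day 4.

day 5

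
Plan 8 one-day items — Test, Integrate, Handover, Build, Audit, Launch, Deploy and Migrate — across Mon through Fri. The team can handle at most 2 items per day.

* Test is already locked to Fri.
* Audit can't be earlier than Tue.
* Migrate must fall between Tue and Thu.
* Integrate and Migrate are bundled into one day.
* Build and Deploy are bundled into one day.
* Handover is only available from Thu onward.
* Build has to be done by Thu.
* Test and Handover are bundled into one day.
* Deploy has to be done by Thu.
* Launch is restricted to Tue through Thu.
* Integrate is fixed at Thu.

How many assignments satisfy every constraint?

6

Splitting on Build: it can be Mon (4), Tue (1), Wed (1). Listing each branch's schedules as (Test, Integrate, Handover, Audit, Launch, Deploy, Migrate):
Build=Mon: (Fri,Thu,Fri,Tue,Tue,Mon,Thu) (Fri,Thu,Fri,Tue,Wed,Mon,Thu) (Fri,Thu,Fri,Wed,Tue,Mon,Thu) (Fri,Thu,Fri,Wed,Wed,Mon,Thu) — 4.
Build=Tue: (Fri,Thu,Fri,Wed,Wed,Tue,Thu) — 1.
Build=Wed: (Fri,Thu,Fri,Tue,Tue,Wed,Thu) — 1.
Summing: 4 + 1 + 1 = 6.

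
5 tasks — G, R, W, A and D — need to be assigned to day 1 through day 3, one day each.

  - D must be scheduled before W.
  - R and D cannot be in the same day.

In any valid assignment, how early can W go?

day 2

Precedence pushes W to at least day 2.
W at day 2 is achievable: W in day 2, G in day 1, R in day 2, A in day 1, D in day 1.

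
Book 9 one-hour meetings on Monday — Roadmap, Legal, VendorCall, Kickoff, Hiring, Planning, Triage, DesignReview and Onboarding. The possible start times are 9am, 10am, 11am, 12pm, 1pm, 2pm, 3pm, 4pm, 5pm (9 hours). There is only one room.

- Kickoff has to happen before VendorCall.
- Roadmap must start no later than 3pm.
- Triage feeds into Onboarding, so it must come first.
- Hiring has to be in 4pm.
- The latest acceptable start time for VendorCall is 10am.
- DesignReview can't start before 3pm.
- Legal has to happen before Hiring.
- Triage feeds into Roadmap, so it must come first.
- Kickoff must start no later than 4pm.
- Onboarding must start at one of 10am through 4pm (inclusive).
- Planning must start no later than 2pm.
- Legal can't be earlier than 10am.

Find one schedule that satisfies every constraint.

DesignReview -> 5pm, VendorCall -> 10am, Planning -> 11am, Onboarding -> 2pm, Roadmap -> 1pm, Kickoff -> 9am, Legal -> 3pm, Hiring -> 4pm, Triage -> 12pm

Checking: Kickoff(9am) before VendorCall(10am); Triage(12pm) before Onboarding(2pm); Triage(12pm) before Roadmap(1pm); Legal(3pm) before Hiring(4pm); Kickoff=9am in [9am,4pm]; VendorCall=10am in [9am,10am]; Onboarding=2pm in [10am,4pm]; Hiring=4pm in [4pm,4pm]; Legal=3pm in [10am,5pm]; Roadmap=1pm in [9am,3pm]; DesignReview=5pm in [3pm,5pm]; Planning=11am in [9am,2pm]; max 1 per hour (cap 1).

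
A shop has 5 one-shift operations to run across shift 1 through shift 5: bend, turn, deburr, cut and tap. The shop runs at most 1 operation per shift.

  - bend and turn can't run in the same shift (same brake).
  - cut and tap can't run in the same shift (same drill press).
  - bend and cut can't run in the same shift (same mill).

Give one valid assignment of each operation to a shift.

cut in shift 4; deburr in shift 3; tap in shift 5; turn in shift 2; bend in shift 1

Checking: bend(shift 1) != turn(shift 2); bend(shift 1) != cut(shift 4); cut(shift 4) != tap(shift 5); max 1 per shift (cap 1).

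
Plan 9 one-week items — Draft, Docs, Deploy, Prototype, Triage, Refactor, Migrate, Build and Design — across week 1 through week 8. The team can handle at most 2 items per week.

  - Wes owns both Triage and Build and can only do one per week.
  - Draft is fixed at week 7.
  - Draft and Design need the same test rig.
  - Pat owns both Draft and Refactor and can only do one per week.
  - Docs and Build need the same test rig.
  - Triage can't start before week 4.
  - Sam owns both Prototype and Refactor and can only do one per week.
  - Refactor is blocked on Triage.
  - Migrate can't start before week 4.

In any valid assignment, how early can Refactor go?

Precedence pushes Refactor to at least week 5.
Refactor at week 5 is achievable: Refactor in week 5; Docs in week 1; Draft in week 7; Build in week 2; Deploy in week 1; Design in week 3; Triage in week 4; Prototype in week 2; Migrate in week 4.

week 5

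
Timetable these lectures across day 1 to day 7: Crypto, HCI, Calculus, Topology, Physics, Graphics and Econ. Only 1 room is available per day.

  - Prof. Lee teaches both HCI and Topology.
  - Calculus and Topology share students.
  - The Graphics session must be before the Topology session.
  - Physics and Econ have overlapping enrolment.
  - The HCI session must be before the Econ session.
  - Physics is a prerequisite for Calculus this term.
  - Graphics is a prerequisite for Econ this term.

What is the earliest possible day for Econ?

day 3

Precedence pushes Econ to at least day 2.
Econ at day 3 is achievable: Crypto=day 7; HCI=day 2; Calculus=day 5; Physics=day 4; Graphics=day 1; Topology=day 6; Econ=day 3.
Nothing earlier works — the conflict and capacity constraints rule out every day before day 3.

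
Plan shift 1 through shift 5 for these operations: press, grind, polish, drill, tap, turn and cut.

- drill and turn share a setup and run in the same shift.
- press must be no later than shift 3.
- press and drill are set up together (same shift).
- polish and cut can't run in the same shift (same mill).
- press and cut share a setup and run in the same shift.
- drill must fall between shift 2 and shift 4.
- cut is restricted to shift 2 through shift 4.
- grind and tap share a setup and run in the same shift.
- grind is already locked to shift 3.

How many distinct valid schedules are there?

Splitting on press: it can be shift 2 (4), shift 3 (4). Listing each branch's schedules as (grind, polish, drill, tap, turn, cut) by shift number:
press=shift 2: (3,1,2,3,2,2) (3,3,2,3,2,2) (3,4,2,3,2,2) (3,5,2,3,2,2) — 4.
press=shift 3: (3,1,3,3,3,3) (3,2,3,3,3,3) (3,4,3,3,3,3) (3,5,3,3,3,3) — 4.
Summing: 4 + 4 = 8.

8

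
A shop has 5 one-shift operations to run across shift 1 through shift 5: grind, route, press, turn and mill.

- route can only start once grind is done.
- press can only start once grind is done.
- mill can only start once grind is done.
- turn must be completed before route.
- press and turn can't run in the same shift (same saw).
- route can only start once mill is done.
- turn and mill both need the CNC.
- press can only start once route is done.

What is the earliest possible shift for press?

Precedence pushes press to at least shift 4.
press at shift 4 is achievable: turn in shift 1, route in shift 3, mill in shift 2, grind in shift 1, press in shift 4.

shift 4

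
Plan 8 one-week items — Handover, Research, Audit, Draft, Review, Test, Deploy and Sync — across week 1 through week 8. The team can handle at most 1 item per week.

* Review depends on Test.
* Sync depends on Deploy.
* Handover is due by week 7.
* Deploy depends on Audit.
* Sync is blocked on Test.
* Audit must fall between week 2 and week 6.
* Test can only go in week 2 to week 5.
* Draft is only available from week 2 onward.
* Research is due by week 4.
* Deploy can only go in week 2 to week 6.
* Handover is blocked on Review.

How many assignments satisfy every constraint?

Splitting on Handover: it can be week 4 (2), week 5 (6), week 6 (12), week 7 (39). Listing each branch's schedules as (Research, Audit, Draft, Review, Test, Deploy, Sync) by week number:
Handover=week 4: (1,5,7,3,2,6,8) (1,5,8,3,2,6,7) — 2.
Handover=week 5: (1,2,7,4,3,6,8) (1,2,8,4,3,6,7) (1,3,7,4,2,6,8) (1,3,8,4,2,6,7) (1,4,7,3,2,6,8) (1,4,8,3,2,6,7) — 6.
Handover=week 6: (1,2,7,4,3,5,8) (1,2,7,5,3,4,8) (1,2,7,5,4,3,8) (1,2,8,4,3,5,7) (1,2,8,5,3,4,7) (1,2,8,5,4,3,7) (1,3,7,4,2,5,8) (1,3,7,5,2,4,8) (1,3,8,4,2,5,7) (1,3,8,5,2,4,7) (1,4,7,3,2,5,8) (1,4,8,3,2,5,7) — 12.
Handover=week 7: (1,2,3,5,4,6,8) (1,2,3,6,4,5,8) (1,2,3,6,5,4,8) (1,2,4,5,3,6,8) (1,2,4,6,3,5,8) (1,2,4,6,5,3,8) (1,2,5,4,3,6,8) (1,2,5,6,3,4,8) (1,2,5,6,4,3,8) (1,2,6,4,3,5,8) (1,2,6,5,3,4,8) (1,2,6,5,4,3,8) (1,2,8,4,3,5,6) (1,2,8,5,3,4,6) (1,2,8,5,4,3,6) (1,2,8,6,3,4,5) (1,2,8,6,4,3,5) (1,3,2,5,4,6,8) (1,3,2,6,4,5,8) (1,3,2,6,5,4,8) (1,3,4,5,2,6,8) (1,3,4,6,2,5,8) (1,3,5,4,2,6,8) (1,3,5,6,2,4,8) (1,3,6,4,2,5,8) (1,3,6,5,2,4,8) (1,3,8,4,2,5,6) (1,3,8,5,2,4,6) (1,3,8,6,2,4,5) (1,4,2,5,3,6,8) (1,4,2,6,3,5,8) (1,4,3,5,2,6,8) (1,4,3,6,2,5,8) (1,4,5,3,2,6,8) (1,4,6,3,2,5,8) (1,4,8,3,2,5,6) (1,5,2,4,3,6,8) (1,5,3,4,2,6,8) (1,5,4,3,2,6,8) — 39.
Summing: 2 + 6 + 12 + 39 = 59.

59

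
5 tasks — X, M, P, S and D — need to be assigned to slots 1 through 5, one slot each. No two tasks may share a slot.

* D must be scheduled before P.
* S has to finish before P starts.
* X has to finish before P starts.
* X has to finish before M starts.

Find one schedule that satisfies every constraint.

M -> 5; S -> 2; P -> 4; D -> 3; X -> 1

Checking: D(3) before P(4); X(1) before P(4); S(2) before P(4); X(1) before M(5); max 1 per slot (cap 1).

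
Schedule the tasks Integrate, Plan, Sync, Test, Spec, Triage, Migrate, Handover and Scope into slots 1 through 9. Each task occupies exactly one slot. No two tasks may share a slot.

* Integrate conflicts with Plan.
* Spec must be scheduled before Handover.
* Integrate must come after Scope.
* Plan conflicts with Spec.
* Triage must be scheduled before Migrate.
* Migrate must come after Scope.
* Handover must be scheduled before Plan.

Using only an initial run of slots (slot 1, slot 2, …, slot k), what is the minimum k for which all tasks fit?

9 slots

The precedence chain requires at least 3 distinct slots.
With at most 1 per slot and 9 tasks, at least 9 slots are needed.
9 works (last occupied slot: 9): for example Test=9, Integrate=6, Plan=7, Handover=5, Migrate=3, Spec=4, Triage=2, Sync=8, Scope=1.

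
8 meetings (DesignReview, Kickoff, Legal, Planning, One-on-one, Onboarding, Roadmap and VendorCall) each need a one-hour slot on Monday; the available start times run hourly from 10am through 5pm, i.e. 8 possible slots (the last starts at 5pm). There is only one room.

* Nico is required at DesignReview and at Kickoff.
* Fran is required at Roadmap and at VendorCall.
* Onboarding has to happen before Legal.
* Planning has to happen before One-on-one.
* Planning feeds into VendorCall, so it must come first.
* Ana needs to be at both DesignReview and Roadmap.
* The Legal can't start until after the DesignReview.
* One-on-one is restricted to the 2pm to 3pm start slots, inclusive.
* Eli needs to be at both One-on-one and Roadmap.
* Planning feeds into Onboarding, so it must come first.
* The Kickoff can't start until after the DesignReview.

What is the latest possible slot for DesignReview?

3pm

Downstream work caps DesignReview at 4pm.
DesignReview at 3pm is achievable: DesignReview in 3pm; Onboarding in 11am; Planning in 10am; Kickoff in 5pm; One-on-one in 2pm; Roadmap in 1pm; VendorCall in 12pm; Legal in 4pm.
Nothing later works — the conflict and capacity constraints rule out every slot after 3pm.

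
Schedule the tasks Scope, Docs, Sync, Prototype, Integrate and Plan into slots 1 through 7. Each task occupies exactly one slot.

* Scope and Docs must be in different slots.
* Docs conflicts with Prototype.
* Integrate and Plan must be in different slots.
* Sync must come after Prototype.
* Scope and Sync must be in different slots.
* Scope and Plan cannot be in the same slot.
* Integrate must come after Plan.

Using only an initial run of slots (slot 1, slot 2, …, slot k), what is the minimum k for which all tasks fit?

The precedence chain requires at least 2 distinct slots.
Could 2 slots be enough, i.e. nothing placed later than 2? No: Sync must come after Prototype (at 1 or later) → {2}; Integrate must come after Plan (at 1 or later) → {2}; Plan must come before Integrate (at 2 or earlier) → {1}; Scope can't share with Plan (1) → {2}; Sync can't share with Scope (2) → nothing is left.
So 2 slots is not enough.
3 works (last occupied slot: 3): for example Sync in 2; Scope in 3; Prototype in 1; Integrate in 2; Plan in 1; Docs in 2.

3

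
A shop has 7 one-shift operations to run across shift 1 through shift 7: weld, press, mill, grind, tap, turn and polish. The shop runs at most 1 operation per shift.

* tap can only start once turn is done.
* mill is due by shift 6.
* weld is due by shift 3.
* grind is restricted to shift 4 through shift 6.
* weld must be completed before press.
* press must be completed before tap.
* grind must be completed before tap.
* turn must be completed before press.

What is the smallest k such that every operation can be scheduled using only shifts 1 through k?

The precedence chain requires at least 3 distinct shifts.
With at most 1 per shift and 7 operations, at least 7 shifts are needed.
Propagating the time windows through the other constraints, tap can't land before shift 5, so the schedule must run through at least shift 5.
7 works (last occupied shift: shift 7): for example polish -> shift 7, mill -> shift 2, tap -> shift 6, turn -> shift 3, grind -> shift 4, weld -> shift 1, press -> shift 5.

7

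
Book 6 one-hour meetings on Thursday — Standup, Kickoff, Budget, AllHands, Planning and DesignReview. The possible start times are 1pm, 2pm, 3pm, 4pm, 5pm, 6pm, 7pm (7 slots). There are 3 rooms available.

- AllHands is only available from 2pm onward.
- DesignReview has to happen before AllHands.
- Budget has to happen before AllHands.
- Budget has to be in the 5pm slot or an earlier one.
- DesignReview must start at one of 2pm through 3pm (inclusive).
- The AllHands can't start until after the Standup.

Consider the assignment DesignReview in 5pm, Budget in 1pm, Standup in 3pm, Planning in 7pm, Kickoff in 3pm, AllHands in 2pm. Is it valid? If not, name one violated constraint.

The AllHands can't start until after the Standup — violated.
DesignReview has to happen before AllHands — violated.
DesignReview must start at one of 2pm through 3pm (inclusive) — violated.
AllHands is only available from 2pm onward — holds.
Budget has to be in the 5pm slot or an earlier one — holds.
There are 3 rooms available — holds.
Budget has to happen before AllHands — holds.

No — it violates: DesignReview has to happen before AllHands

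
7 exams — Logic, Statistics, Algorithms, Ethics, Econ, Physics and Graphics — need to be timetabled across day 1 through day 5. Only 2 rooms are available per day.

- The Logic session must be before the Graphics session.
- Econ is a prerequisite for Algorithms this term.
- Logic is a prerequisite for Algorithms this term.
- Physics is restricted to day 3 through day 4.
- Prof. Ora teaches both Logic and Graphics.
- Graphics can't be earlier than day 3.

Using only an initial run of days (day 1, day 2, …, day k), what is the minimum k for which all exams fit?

4

The precedence chain requires at least 2 distinct days.
With at most 2 per day and 7 exams, at least 4 days are needed.
Physics can't be placed before day 3, so the schedule must run through at least day 3.
4 works (last occupied day: day 4): for example Ethics -> day 4; Logic -> day 1; Algorithms -> day 2; Physics -> day 3; Econ -> day 1; Graphics -> day 3; Statistics -> day 2.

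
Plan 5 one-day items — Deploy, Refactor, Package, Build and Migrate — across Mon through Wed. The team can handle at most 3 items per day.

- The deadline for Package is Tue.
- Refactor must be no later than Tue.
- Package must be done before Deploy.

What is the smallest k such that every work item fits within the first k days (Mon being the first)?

The precedence chain requires at least 2 distinct days.
With at most 3 per day and 5 work items, at least 2 days are needed.
2 works (last occupied day: Tue): for example Package=Mon; Deploy=Tue; Migrate=Tue; Build=Mon; Refactor=Mon.

2 days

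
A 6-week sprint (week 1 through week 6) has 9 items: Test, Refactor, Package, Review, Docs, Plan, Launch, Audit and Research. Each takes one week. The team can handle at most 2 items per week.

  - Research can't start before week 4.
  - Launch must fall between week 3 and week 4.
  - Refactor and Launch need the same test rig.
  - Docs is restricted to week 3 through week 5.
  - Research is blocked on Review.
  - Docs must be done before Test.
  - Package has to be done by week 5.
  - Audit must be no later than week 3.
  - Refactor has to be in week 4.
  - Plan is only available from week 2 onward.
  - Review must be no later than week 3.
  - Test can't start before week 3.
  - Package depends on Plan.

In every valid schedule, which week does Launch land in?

Launch's window is week 3–week 4.
Refactor is fixed at week 4, and Launch can't share a week with Refactor.
So Launch must be week 3.

week 3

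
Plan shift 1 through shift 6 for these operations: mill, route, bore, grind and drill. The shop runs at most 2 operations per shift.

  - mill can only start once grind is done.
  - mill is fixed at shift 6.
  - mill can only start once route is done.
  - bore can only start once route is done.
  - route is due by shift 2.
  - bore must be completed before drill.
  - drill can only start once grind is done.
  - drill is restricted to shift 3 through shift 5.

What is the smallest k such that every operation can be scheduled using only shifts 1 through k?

The precedence chain requires at least 3 distinct shifts.
With at most 2 per shift and 5 operations, at least 3 shifts are needed.
mill can't be placed before shift 6, so the schedule must run through at least shift 6.
6 works (last occupied shift: shift 6): for example mill -> shift 6; drill -> shift 3; bore -> shift 2; route -> shift 1; grind -> shift 1.

6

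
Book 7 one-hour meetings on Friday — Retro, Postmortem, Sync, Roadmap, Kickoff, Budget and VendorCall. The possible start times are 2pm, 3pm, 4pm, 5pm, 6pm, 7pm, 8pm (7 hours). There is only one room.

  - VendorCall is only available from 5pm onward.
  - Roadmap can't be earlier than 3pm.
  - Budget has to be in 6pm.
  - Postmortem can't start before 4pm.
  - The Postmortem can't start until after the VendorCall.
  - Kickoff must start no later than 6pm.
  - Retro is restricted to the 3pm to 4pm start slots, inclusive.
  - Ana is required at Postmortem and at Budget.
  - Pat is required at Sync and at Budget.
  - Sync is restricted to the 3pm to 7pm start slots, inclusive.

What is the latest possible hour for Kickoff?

2pm

Kickoff's own window allows nothing later than 6pm.
Kickoff at 2pm is achievable: Retro=3pm, VendorCall=5pm, Sync=4pm, Roadmap=8pm, Budget=6pm, Kickoff=2pm, Postmortem=7pm.
Nothing later works — the conflict and capacity constraints rule out every hour after 2pm.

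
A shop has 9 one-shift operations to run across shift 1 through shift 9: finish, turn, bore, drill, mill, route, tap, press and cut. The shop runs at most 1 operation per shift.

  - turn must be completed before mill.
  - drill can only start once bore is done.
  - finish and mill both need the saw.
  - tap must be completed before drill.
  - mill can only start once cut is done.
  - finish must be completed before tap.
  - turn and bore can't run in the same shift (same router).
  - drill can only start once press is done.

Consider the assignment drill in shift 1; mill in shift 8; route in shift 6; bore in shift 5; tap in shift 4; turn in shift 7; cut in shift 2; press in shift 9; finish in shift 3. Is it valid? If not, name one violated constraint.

turn and bore can't run in the same shift (same router) — holds.
The shop runs at most 1 operation per shift — holds.
tap must be completed before drill — violated.
mill can only start once cut is done — holds.
drill can only start once press is done — violated.
turn must be completed before mill — holds.
finish and mill both need the saw — holds.
drill can only start once bore is done — violated.
finish must be completed before tap — holds.

Invalid. drill can only start once press is done.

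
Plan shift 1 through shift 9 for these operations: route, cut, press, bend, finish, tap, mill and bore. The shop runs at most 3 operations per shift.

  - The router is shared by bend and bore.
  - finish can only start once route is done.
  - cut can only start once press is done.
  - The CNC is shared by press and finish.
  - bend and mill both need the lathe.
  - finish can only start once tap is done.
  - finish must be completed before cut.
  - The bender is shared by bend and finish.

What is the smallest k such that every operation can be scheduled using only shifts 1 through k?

The precedence chain requires at least 3 distinct shifts.
With at most 3 per shift and 8 operations, at least 3 shifts are needed.
3 works (last occupied shift: shift 3): for example tap -> shift 1, cut -> shift 3, press -> shift 1, finish -> shift 2, bore -> shift 2, mill -> shift 2, bend -> shift 3, route -> shift 1.

3 shifts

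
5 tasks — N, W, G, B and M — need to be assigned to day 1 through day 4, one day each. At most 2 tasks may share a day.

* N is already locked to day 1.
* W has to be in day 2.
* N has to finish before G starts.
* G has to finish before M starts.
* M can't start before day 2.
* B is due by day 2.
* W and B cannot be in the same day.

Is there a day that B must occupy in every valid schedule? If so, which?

day 1

B's window is day 1–day 2.
W is fixed at day 2, and B can't share a day with W.
So B must be day 1.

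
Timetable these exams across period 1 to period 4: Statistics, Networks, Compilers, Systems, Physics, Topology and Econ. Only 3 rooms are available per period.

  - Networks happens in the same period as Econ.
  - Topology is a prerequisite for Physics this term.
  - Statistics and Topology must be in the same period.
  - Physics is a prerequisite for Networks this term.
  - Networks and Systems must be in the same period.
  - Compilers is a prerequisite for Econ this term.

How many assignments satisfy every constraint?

11

Splitting on Statistics: it can be period 1 (8), period 2 (3). Listing each branch's schedules as (Networks, Compilers, Systems, Physics, Topology, Econ) by period number:
Statistics=period 1: (3,1,3,2,1,3) (3,2,3,2,1,3) (4,1,4,2,1,4) (4,1,4,3,1,4) (4,2,4,2,1,4) (4,2,4,3,1,4) (4,3,4,2,1,4) (4,3,4,3,1,4) — 8.
Statistics=period 2: (4,1,4,3,2,4) (4,2,4,3,2,4) (4,3,4,3,2,4) — 3.
Summing: 8 + 3 = 11.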